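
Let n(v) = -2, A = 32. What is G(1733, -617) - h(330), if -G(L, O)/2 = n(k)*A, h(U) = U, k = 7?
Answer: -202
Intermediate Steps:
G(L, O) = 128 (G(L, O) = -(-4)*32 = -2*(-64) = 128)
G(1733, -617) - h(330) = 128 - 1*330 = 128 - 330 = -202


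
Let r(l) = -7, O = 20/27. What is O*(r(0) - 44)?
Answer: -340/9 ≈ -37.778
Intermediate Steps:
O = 20/27 (O = 20*(1/27) = 20/27 ≈ 0.74074)
O*(r(0) - 44) = 20*(-7 - 44)/27 = (20/27)*(-51) = -340/9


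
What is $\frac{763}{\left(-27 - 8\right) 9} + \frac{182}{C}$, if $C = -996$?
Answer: $- \frac{19459}{7470} \approx -2.605$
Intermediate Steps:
$\frac{763}{\left(-27 - 8\right) 9} + \frac{182}{C} = \frac{763}{\left(-27 - 8\right) 9} + \frac{182}{-996} = \frac{763}{\left(-35\right) 9} + 182 \left(- \frac{1}{996}\right) = \frac{763}{-315} - \frac{91}{498} = 763 \left(- \frac{1}{315}\right) - \frac{91}{498} = - \frac{109}{45} - \frac{91}{498} = - \frac{19459}{7470}$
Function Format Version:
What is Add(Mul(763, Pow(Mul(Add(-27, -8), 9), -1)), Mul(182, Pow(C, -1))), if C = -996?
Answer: Rational(-19459, 7470) ≈ -2.6050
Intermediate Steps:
Add(Mul(763, Pow(Mul(Add(-27, -8), 9), -1)), Mul(182, Pow(C, -1))) = Add(Mul(763, Pow(Mul(Add(-27, -8), 9), -1)), Mul(182, Pow(-996, -1))) = Add(Mul(763, Pow(Mul(-35, 9), -1)), Mul(182, Rational(-1, 996))) = Add(Mul(763, Pow(-315, -1)), Rational(-91, 498)) = Add(Mul(763, Rational(-1, 315)), Rational(-91, 498)) = Add(Rational(-109, 45), Rational(-91, 498)) = Rational(-19459, 7470)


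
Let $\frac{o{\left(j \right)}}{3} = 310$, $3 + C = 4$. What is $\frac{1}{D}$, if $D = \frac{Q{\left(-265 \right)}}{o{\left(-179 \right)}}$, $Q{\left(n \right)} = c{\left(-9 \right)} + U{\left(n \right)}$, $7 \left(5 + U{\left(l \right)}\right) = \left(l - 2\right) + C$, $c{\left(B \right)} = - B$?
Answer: $- \frac{465}{17} \approx -27.353$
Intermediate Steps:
$C = 1$ ($C = -3 + 4 = 1$)
$o{\left(j \right)} = 930$ ($o{\left(j \right)} = 3 \cdot 310 = 930$)
$U{\left(l \right)} = - \frac{36}{7} + \frac{l}{7}$ ($U{\left(l \right)} = -5 + \frac{\left(l - 2\right) + 1}{7} = -5 + \frac{\left(-2 + l\right) + 1}{7} = -5 + \frac{-1 + l}{7} = -5 + \left(- \frac{1}{7} + \frac{l}{7}\right) = - \frac{36}{7} + \frac{l}{7}$)
$Q{\left(n \right)} = \frac{27}{7} + \frac{n}{7}$ ($Q{\left(n \right)} = \left(-1\right) \left(-9\right) + \left(- \frac{36}{7} + \frac{n}{7}\right) = 9 + \left(- \frac{36}{7} + \frac{n}{7}\right) = \frac{27}{7} + \frac{n}{7}$)
$D = - \frac{17}{465}$ ($D = \frac{\frac{27}{7} + \frac{1}{7} \left(-265\right)}{930} = \left(\frac{27}{7} - \frac{265}{7}\right) \frac{1}{930} = \left(-34\right) \frac{1}{930} = - \frac{17}{465} \approx -0.036559$)
$\frac{1}{D} = \frac{1}{- \frac{17}{465}} = - \frac{465}{17}$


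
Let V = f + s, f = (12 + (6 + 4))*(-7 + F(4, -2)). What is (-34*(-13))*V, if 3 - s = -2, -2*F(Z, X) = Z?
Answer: -85306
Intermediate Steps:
F(Z, X) = -Z/2
s = 5 (s = 3 - 1*(-2) = 3 + 2 = 5)
f = -198 (f = (12 + (6 + 4))*(-7 - ½*4) = (12 + 10)*(-7 - 2) = 22*(-9) = -198)
V = -193 (V = -198 + 5 = -193)
(-34*(-13))*V = -34*(-13)*(-193) = 442*(-193) = -85306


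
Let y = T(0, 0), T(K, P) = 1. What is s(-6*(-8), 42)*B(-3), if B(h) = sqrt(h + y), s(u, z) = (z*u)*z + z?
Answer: 84714*I*sqrt(2) ≈ 1.198e+5*I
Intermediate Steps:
s(u, z) = z + u*z**2 (s(u, z) = (u*z)*z + z = u*z**2 + z = z + u*z**2)
y = 1
B(h) = sqrt(1 + h) (B(h) = sqrt(h + 1) = sqrt(1 + h))
s(-6*(-8), 42)*B(-3) = (42*(1 - 6*(-8)*42))*sqrt(1 - 3) = (42*(1 + 48*42))*sqrt(-2) = (42*(1 + 2016))*(I*sqrt(2)) = (42*2017)*(I*sqrt(2)) = 84714*(I*sqrt(2)) = 84714*I*sqrt(2)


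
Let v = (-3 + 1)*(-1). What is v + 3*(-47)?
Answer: -139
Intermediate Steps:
v = 2 (v = -2*(-1) = 2)
v + 3*(-47) = 2 + 3*(-47) = 2 - 141 = -139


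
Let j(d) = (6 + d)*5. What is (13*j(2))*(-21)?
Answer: -10920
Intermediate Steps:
j(d) = 30 + 5*d
(13*j(2))*(-21) = (13*(30 + 5*2))*(-21) = (13*(30 + 10))*(-21) = (13*40)*(-21) = 520*(-21) = -10920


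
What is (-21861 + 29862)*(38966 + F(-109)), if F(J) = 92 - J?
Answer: 313375167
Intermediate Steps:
(-21861 + 29862)*(38966 + F(-109)) = (-21861 + 29862)*(38966 + (92 - 1*(-109))) = 8001*(38966 + (92 + 109)) = 8001*(38966 + 201) = 8001*39167 = 313375167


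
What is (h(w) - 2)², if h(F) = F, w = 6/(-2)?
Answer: 25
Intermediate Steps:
w = -3 (w = 6*(-½) = -3)
(h(w) - 2)² = (-3 - 2)² = (-5)² = 25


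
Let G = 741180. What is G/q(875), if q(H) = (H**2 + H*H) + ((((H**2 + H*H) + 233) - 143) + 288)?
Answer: 370590/1531439 ≈ 0.24199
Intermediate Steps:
q(H) = 378 + 4*H**2 (q(H) = (H**2 + H**2) + ((((H**2 + H**2) + 233) - 143) + 288) = 2*H**2 + (((2*H**2 + 233) - 143) + 288) = 2*H**2 + (((233 + 2*H**2) - 143) + 288) = 2*H**2 + ((90 + 2*H**2) + 288) = 2*H**2 + (378 + 2*H**2) = 378 + 4*H**2)
G/q(875) = 741180/(378 + 4*875**2) = 741180/(378 + 4*765625) = 741180/(378 + 3062500) = 741180/3062878 = 741180*(1/3062878) = 370590/1531439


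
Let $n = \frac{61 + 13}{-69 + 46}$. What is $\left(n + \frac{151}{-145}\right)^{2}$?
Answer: $\frac{201725209}{11122225} \approx 18.137$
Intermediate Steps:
$n = - \frac{74}{23}$ ($n = \frac{74}{-23} = 74 \left(- \frac{1}{23}\right) = - \frac{74}{23} \approx -3.2174$)
$\left(n + \frac{151}{-145}\right)^{2} = \left(- \frac{74}{23} + \frac{151}{-145}\right)^{2} = \left(- \frac{74}{23} + 151 \left(- \frac{1}{145}\right)\right)^{2} = \left(- \frac{74}{23} - \frac{151}{145}\right)^{2} = \left(- \frac{14203}{3335}\right)^{2} = \frac{201725209}{11122225}$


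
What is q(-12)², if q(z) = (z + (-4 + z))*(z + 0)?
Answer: 112896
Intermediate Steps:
q(z) = z*(-4 + 2*z) (q(z) = (-4 + 2*z)*z = z*(-4 + 2*z))
q(-12)² = (2*(-12)*(-2 - 12))² = (2*(-12)*(-14))² = 336² = 112896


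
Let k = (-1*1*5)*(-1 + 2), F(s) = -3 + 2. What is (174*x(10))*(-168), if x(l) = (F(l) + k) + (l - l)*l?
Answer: 175392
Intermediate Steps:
F(s) = -1
k = -5 (k = -1*5*1 = -5*1 = -5)
x(l) = -6 (x(l) = (-1 - 5) + (l - l)*l = -6 + 0*l = -6 + 0 = -6)
(174*x(10))*(-168) = (174*(-6))*(-168) = -1044*(-168) = 175392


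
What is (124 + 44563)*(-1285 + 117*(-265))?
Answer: -1442943230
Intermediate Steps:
(124 + 44563)*(-1285 + 117*(-265)) = 44687*(-1285 - 31005) = 44687*(-32290) = -1442943230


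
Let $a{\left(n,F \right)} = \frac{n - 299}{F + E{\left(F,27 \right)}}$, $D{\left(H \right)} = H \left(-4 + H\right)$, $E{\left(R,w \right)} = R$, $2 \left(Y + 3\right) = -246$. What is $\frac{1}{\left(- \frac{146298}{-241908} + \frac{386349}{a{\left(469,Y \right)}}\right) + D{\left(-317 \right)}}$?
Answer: $- \frac{3427030}{1613952827467} \approx -2.1234 \cdot 10^{-6}$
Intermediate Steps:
$Y = -126$ ($Y = -3 + \frac{1}{2} \left(-246\right) = -3 - 123 = -126$)
$a{\left(n,F \right)} = \frac{-299 + n}{2 F}$ ($a{\left(n,F \right)} = \frac{n - 299}{F + F} = \frac{-299 + n}{2 F}$)
$\frac{1}{\left(- \frac{146298}{-241908} + \frac{386349}{a{\left(469,Y \right)}}\right) + D{\left(-317 \right)}} = \frac{1}{\left(- \frac{146298}{-241908} + \frac{386349}{\frac{1}{2} \frac{1}{-126} \left(-299 + 469\right)}\right) - 317 \left(-4 - 317\right)} = \frac{1}{\left(\left(-146298\right) \left(- \frac{1}{241908}\right) + \frac{386349}{\frac{1}{2} \left(- \frac{1}{126}\right) 170}\right) - -101757} = \frac{1}{\left(\frac{24383}{40318} + \frac{386349}{- \frac{85}{126}}\right) + 101757} = \frac{1}{\left(\frac{24383}{40318} + 386349 \left(- \frac{126}{85}\right)\right) + 101757} = \frac{1}{\left(\frac{24383}{40318} - \frac{48679974}{85}\right) + 101757} = \frac{1}{- \frac{1962677119177}{3427030} + 101757} = \frac{1}{- \frac{1613952827467}{3427030}} = - \frac{3427030}{1613952827467}$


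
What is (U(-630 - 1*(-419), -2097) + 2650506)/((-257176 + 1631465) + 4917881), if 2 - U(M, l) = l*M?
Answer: 2208041/6292170 ≈ 0.35092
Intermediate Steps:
U(M, l) = 2 - M*l (U(M, l) = 2 - l*M = 2 - M*l)
(U(-630 - 1*(-419), -2097) + 2650506)/((-257176 + 1631465) + 4917881) = ((2 - 1*(-630 - 1*(-419))*(-2097)) + 2650506)/((-257176 + 1631465) + 4917881) = ((2 - 1*(-630 + 419)*(-2097)) + 2650506)/(1374289 + 4917881) = ((2 - 1*(-211)*(-2097)) + 2650506)/6292170 = ((2 - 442467) + 2650506)*(1/6292170) = (-442465 + 2650506)*(1/6292170) = 2208041*(1/6292170) = 2208041/6292170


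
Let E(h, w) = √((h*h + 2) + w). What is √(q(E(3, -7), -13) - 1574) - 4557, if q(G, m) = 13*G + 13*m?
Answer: -4557 + I*√1717 ≈ -4557.0 + 41.437*I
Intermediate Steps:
E(h, w) = √(2 + w + h²) (E(h, w) = √((h² + 2) + w) = √((2 + h²) + w) = √(2 + w + h²))
√(q(E(3, -7), -13) - 1574) - 4557 = √((13*√(2 - 7 + 3²) + 13*(-13)) - 1574) - 4557 = √((13*√(2 - 7 + 9) - 169) - 1574) - 4557 = √((13*√4 - 169) - 1574) - 4557 = √((13*2 - 169) - 1574) - 4557 = √((26 - 169) - 1574) - 4557 = √(-143 - 1574) - 4557 = √(-1717) - 4557 = I*√1717 - 4557 = -4557 + I*√1717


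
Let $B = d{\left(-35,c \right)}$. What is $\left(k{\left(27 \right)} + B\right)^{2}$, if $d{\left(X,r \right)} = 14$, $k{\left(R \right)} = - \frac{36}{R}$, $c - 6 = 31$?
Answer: $\frac{1444}{9} \approx 160.44$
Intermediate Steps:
$c = 37$ ($c = 6 + 31 = 37$)
$B = 14$
$\left(k{\left(27 \right)} + B\right)^{2} = \left(- \frac{36}{27} + 14\right)^{2} = \left(\left(-36\right) \frac{1}{27} + 14\right)^{2} = \left(- \frac{4}{3} + 14\right)^{2} = \left(\frac{38}{3}\right)^{2} = \frac{1444}{9}$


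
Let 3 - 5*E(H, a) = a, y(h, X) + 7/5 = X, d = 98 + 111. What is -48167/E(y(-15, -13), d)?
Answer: 240835/206 ≈ 1169.1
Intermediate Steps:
d = 209
y(h, X) = -7/5 + X
E(H, a) = ⅗ - a/5
-48167/E(y(-15, -13), d) = -48167/(⅗ - ⅕*209) = -48167/(⅗ - 209/5) = -48167/(-206/5) = -48167*(-5/206) = 240835/206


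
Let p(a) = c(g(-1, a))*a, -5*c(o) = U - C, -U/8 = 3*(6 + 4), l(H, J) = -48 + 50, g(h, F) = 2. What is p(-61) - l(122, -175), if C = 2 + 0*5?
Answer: -14772/5 ≈ -2954.4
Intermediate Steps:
l(H, J) = 2
U = -240 (U = -24*(6 + 4) = -24*10 = -8*30 = -240)
C = 2 (C = 2 + 0 = 2)
c(o) = 242/5 (c(o) = -(-240 - 1*2)/5 = -(-240 - 2)/5 = -1/5*(-242) = 242/5)
p(a) = 242*a/5
p(-61) - l(122, -175) = (242/5)*(-61) - 1*2 = -14762/5 - 2 = -14772/5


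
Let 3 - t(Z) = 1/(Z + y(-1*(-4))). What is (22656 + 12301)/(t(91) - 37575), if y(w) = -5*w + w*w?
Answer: -3041259/3268765 ≈ -0.93040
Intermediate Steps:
y(w) = w² - 5*w (y(w) = -5*w + w² = w² - 5*w)
t(Z) = 3 - 1/(-4 + Z) (t(Z) = 3 - 1/(Z + (-1*(-4))*(-5 - 1*(-4))) = 3 - 1/(Z + 4*(-5 + 4)) = 3 - 1/(Z + 4*(-1)) = 3 - 1/(Z - 4) = 3 - 1/(-4 + Z))
(22656 + 12301)/(t(91) - 37575) = (22656 + 12301)/((-13 + 3*91)/(-4 + 91) - 37575) = 34957/((-13 + 273)/87 - 37575) = 34957/((1/87)*260 - 37575) = 34957/(260/87 - 37575) = 34957/(-3268765/87) = 34957*(-87/3268765) = -3041259/3268765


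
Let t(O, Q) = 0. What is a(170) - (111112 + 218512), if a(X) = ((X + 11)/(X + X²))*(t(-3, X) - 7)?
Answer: -9582170947/29070 ≈ -3.2962e+5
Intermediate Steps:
a(X) = -7*(11 + X)/(X + X²) (a(X) = ((X + 11)/(X + X²))*(0 - 7) = ((11 + X)/(X + X²))*(-7) = -7*(11 + X)/(X + X²))
a(170) - (111112 + 218512) = 7*(-11 - 1*170)/(170*(1 + 170)) - (111112 + 218512) = 7*(1/170)*(-11 - 170)/171 - 1*329624 = 7*(1/170)*(1/171)*(-181) - 329624 = -1267/29070 - 329624 = -9582170947/29070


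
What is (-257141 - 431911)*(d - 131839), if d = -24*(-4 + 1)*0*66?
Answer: 90843926628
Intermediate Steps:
d = 0 (d = -(-72)*0*66 = -24*0*66 = 0*66 = 0)
(-257141 - 431911)*(d - 131839) = (-257141 - 431911)*(0 - 131839) = -689052*(-131839) = 90843926628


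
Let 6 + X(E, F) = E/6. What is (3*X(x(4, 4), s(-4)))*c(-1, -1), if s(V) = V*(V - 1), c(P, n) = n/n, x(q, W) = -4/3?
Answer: -56/3 ≈ -18.667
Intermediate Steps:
x(q, W) = -4/3 (x(q, W) = -4*1/3 = -4/3)
c(P, n) = 1
s(V) = V*(-1 + V)
X(E, F) = -6 + E/6
(3*X(x(4, 4), s(-4)))*c(-1, -1) = (3*(-6 + (1/6)*(-4/3)))*1 = (3*(-6 - 2/9))*1 = (3*(-56/9))*1 = -56/3*1 = -56/3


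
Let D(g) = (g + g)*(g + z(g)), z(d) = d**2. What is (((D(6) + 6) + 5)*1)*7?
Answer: 3605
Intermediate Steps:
D(g) = 2*g*(g + g**2) (D(g) = (g + g)*(g + g**2) = (2*g)*(g + g**2) = 2*g*(g + g**2))
(((D(6) + 6) + 5)*1)*7 = (((2*6**2*(1 + 6) + 6) + 5)*1)*7 = (((2*36*7 + 6) + 5)*1)*7 = (((504 + 6) + 5)*1)*7 = ((510 + 5)*1)*7 = (515*1)*7 = 515*7 = 3605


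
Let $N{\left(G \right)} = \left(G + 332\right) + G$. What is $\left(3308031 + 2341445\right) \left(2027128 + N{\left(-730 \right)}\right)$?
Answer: $11445838376000$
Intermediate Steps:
$N{\left(G \right)} = 332 + 2 G$ ($N{\left(G \right)} = \left(332 + G\right) + G = 332 + 2 G$)
$\left(3308031 + 2341445\right) \left(2027128 + N{\left(-730 \right)}\right) = \left(3308031 + 2341445\right) \left(2027128 + \left(332 + 2 \left(-730\right)\right)\right) = 5649476 \left(2027128 + \left(332 - 1460\right)\right) = 5649476 \left(2027128 - 1128\right) = 5649476 \cdot 2026000 = 11445838376000$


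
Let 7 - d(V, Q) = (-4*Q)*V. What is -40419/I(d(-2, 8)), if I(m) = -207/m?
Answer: -255987/23 ≈ -11130.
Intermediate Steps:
d(V, Q) = 7 + 4*Q*V (d(V, Q) = 7 - (-4*Q)*V = 7 - (-4)*Q*V = 7 + 4*Q*V)
-40419/I(d(-2, 8)) = -40419/((-207/(7 + 4*8*(-2)))) = -40419/((-207/(7 - 64))) = -40419/((-207/(-57))) = -40419/((-207*(-1/57))) = -40419/69/19 = -40419*19/69 = -255987/23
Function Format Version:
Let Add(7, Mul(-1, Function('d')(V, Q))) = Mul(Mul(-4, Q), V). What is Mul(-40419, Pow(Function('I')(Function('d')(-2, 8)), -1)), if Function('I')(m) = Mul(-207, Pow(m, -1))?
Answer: Rational(-255987, 23) ≈ -11130.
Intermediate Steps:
Function('d')(V, Q) = Add(7, Mul(4, Q, V)) (Function('d')(V, Q) = Add(7, Mul(-1, Mul(Mul(-4, Q), V))) = Add(7, Mul(-1, Mul(-4, Q, V))) = Add(7, Mul(4, Q, V)))
Mul(-40419, Pow(Function('I')(Function('d')(-2, 8)), -1)) = Mul(-40419, Pow(Mul(-207, Pow(Add(7, Mul(4, 8, -2)), -1)), -1)) = Mul(-40419, Pow(Mul(-207, Pow(Add(7, -64), -1)), -1)) = Mul(-40419, Pow(Mul(-207, Pow(-57, -1)), -1)) = Mul(-40419, Pow(Mul(-207, Rational(-1, 57)), -1)) = Mul(-40419, Pow(Rational(69, 19), -1)) = Mul(-40419, Rational(19, 69)) = Rational(-255987, 23)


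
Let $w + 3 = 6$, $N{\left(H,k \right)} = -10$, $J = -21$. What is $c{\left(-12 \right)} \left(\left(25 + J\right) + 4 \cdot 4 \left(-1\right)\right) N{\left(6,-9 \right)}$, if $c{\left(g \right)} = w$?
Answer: $360$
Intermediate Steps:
$w = 3$ ($w = -3 + 6 = 3$)
$c{\left(g \right)} = 3$
$c{\left(-12 \right)} \left(\left(25 + J\right) + 4 \cdot 4 \left(-1\right)\right) N{\left(6,-9 \right)} = 3 \left(\left(25 - 21\right) + 4 \cdot 4 \left(-1\right)\right) \left(-10\right) = 3 \left(4 + 16 \left(-1\right)\right) \left(-10\right) = 3 \left(4 - 16\right) \left(-10\right) = 3 \left(-12\right) \left(-10\right) = \left(-36\right) \left(-10\right) = 360$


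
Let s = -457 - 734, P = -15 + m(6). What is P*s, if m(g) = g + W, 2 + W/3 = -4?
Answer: 32157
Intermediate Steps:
W = -18 (W = -6 + 3*(-4) = -6 - 12 = -18)
m(g) = -18 + g (m(g) = g - 18 = -18 + g)
P = -27 (P = -15 + (-18 + 6) = -15 - 12 = -27)
s = -1191
P*s = -27*(-1191) = 32157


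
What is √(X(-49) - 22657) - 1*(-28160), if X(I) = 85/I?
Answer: 28160 + I*√1110278/7 ≈ 28160.0 + 150.53*I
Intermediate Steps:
√(X(-49) - 22657) - 1*(-28160) = √(85/(-49) - 22657) - 1*(-28160) = √(85*(-1/49) - 22657) + 28160 = √(-85/49 - 22657) + 28160 = √(-1110278/49) + 28160 = I*√1110278/7 + 28160 = 28160 + I*√1110278/7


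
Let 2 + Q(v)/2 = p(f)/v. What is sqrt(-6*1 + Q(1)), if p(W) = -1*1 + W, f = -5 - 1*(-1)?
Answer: 2*I*sqrt(5) ≈ 4.4721*I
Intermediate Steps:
f = -4 (f = -5 + 1 = -4)
p(W) = -1 + W
Q(v) = -4 - 10/v (Q(v) = -4 + 2*((-1 - 4)/v) = -4 + 2*(-5/v) = -4 - 10/v)
sqrt(-6*1 + Q(1)) = sqrt(-6*1 + (-4 - 10/1)) = sqrt(-6 + (-4 - 10*1)) = sqrt(-6 + (-4 - 10)) = sqrt(-6 - 14) = sqrt(-20) = 2*I*sqrt(5)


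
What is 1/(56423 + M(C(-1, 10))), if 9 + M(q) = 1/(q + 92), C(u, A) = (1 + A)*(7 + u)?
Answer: 158/8913413 ≈ 1.7726e-5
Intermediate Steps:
M(q) = -9 + 1/(92 + q) (M(q) = -9 + 1/(q + 92) = -9 + 1/(92 + q))
1/(56423 + M(C(-1, 10))) = 1/(56423 + (-827 - 9*(7 - 1 + 7*10 + 10*(-1)))/(92 + (7 - 1 + 7*10 + 10*(-1)))) = 1/(56423 + (-827 - 9*(7 - 1 + 70 - 10))/(92 + (7 - 1 + 70 - 10))) = 1/(56423 + (-827 - 9*66)/(92 + 66)) = 1/(56423 + (-827 - 594)/158) = 1/(56423 + (1/158)*(-1421)) = 1/(56423 - 1421/158) = 1/(8913413/158) = 158/8913413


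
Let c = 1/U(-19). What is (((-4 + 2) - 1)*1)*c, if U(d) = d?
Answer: 3/19 ≈ 0.15789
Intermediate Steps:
c = -1/19 (c = 1/(-19) = -1/19 ≈ -0.052632)
(((-4 + 2) - 1)*1)*c = (((-4 + 2) - 1)*1)*(-1/19) = ((-2 - 1)*1)*(-1/19) = -3*1*(-1/19) = -3*(-1/19) = 3/19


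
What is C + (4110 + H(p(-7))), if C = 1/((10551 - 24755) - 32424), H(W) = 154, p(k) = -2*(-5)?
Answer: 198821791/46628 ≈ 4264.0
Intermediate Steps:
p(k) = 10
C = -1/46628 (C = 1/(-14204 - 32424) = 1/(-46628) = -1/46628 ≈ -2.1446e-5)
C + (4110 + H(p(-7))) = -1/46628 + (4110 + 154) = -1/46628 + 4264 = 198821791/46628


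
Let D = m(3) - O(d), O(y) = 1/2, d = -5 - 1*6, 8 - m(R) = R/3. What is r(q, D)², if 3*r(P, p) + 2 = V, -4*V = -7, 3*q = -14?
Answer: 1/144 ≈ 0.0069444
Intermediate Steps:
m(R) = 8 - R/3
q = -14/3 (q = (⅓)*(-14) = -14/3 ≈ -4.6667)
V = 7/4 (V = -¼*(-7) = 7/4 ≈ 1.7500)
d = -11 (d = -5 - 6 = -11)
O(y) = ½
D = 13/2 (D = (8 - ⅓*3) - 1*½ = (8 - 1) - ½ = 7 - ½ = 13/2 ≈ 6.5000)
r(P, p) = -1/12 (r(P, p) = -⅔ + (⅓)*(7/4) = -⅔ + 7/12 = -1/12)
r(q, D)² = (-1/12)² = 1/144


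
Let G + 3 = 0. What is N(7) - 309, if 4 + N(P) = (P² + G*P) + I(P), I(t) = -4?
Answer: -289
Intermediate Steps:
G = -3 (G = -3 + 0 = -3)
N(P) = -8 + P² - 3*P (N(P) = -4 + ((P² - 3*P) - 4) = -4 + (-4 + P² - 3*P) = -8 + P² - 3*P)
N(7) - 309 = (-8 + 7² - 3*7) - 309 = (-8 + 49 - 21) - 309 = 20 - 309 = -289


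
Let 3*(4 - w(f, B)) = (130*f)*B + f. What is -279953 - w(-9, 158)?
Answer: -341580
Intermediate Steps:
w(f, B) = 4 - f/3 - 130*B*f/3 (w(f, B) = 4 - ((130*f)*B + f)/3 = 4 - (130*B*f + f)/3 = 4 - (f + 130*B*f)/3 = 4 + (-f/3 - 130*B*f/3) = 4 - f/3 - 130*B*f/3)
-279953 - w(-9, 158) = -279953 - (4 - 1/3*(-9) - 130/3*158*(-9)) = -279953 - (4 + 3 + 61620) = -279953 - 1*61627 = -279953 - 61627 = -341580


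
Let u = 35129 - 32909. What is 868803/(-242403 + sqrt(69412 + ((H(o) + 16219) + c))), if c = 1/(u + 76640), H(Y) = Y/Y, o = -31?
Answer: -16607951771605740/4633744895354219 - 1737606*sqrt(133134202656515)/4633744895354219 ≈ -3.5885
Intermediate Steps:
u = 2220
H(Y) = 1
c = 1/78860 (c = 1/(2220 + 76640) = 1/78860 ≈ 1.2681e-5)
868803/(-242403 + sqrt(69412 + ((H(o) + 16219) + c))) = 868803/(-242403 + sqrt(69412 + ((1 + 16219) + 1/78860))) = 868803/(-242403 + sqrt(69412 + (16220 + 1/78860))) = 868803/(-242403 + sqrt(69412 + 1279109201/78860)) = 868803/(-242403 + sqrt(6752939521/78860)) = 868803/(-242403 + sqrt(133134202656515)/39430)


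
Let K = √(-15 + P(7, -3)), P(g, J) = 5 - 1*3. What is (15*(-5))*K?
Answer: -75*I*√13 ≈ -270.42*I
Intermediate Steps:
P(g, J) = 2 (P(g, J) = 5 - 3 = 2)
K = I*√13 (K = √(-15 + 2) = √(-13) = I*√13 ≈ 3.6056*I)
(15*(-5))*K = (15*(-5))*(I*√13) = -75*I*√13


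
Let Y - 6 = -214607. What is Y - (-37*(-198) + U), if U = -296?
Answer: -221631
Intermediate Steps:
Y = -214601 (Y = 6 - 214607 = -214601)
Y - (-37*(-198) + U) = -214601 - (-37*(-198) - 296) = -214601 - (7326 - 296) = -214601 - 1*7030 = -214601 - 7030 = -221631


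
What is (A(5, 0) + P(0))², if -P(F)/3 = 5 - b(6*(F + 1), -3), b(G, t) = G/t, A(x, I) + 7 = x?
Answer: 529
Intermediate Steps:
A(x, I) = -7 + x
P(F) = -21 - 6*F (P(F) = -3*(5 - 6*(F + 1)/(-3)) = -3*(5 - 6*(1 + F)*(-1)/3) = -3*(5 - (6 + 6*F)*(-1)/3) = -3*(5 - (-2 - 2*F)) = -3*(5 + (2 + 2*F)) = -3*(7 + 2*F) = -21 - 6*F)
(A(5, 0) + P(0))² = ((-7 + 5) + (-21 - 6*0))² = (-2 + (-21 + 0))² = (-2 - 21)² = (-23)² = 529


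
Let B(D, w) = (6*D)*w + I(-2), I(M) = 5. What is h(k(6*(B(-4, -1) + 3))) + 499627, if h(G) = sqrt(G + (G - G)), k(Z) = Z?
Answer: 499627 + 8*sqrt(3) ≈ 4.9964e+5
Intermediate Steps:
B(D, w) = 5 + 6*D*w (B(D, w) = (6*D)*w + 5 = 6*D*w + 5 = 5 + 6*D*w)
h(G) = sqrt(G) (h(G) = sqrt(G + 0) = sqrt(G))
h(k(6*(B(-4, -1) + 3))) + 499627 = sqrt(6*((5 + 6*(-4)*(-1)) + 3)) + 499627 = sqrt(6*((5 + 24) + 3)) + 499627 = sqrt(6*(29 + 3)) + 499627 = sqrt(6*32) + 499627 = sqrt(192) + 499627 = 8*sqrt(3) + 499627 = 499627 + 8*sqrt(3)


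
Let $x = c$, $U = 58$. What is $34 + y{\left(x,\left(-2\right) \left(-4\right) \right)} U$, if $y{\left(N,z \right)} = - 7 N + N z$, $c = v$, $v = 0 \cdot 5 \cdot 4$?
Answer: $34$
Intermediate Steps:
$v = 0$ ($v = 0 \cdot 4 = 0$)
$c = 0$
$x = 0$
$34 + y{\left(x,\left(-2\right) \left(-4\right) \right)} U = 34 + 0 \left(-7 - -8\right) 58 = 34 + 0 \left(-7 + 8\right) 58 = 34 + 0 \cdot 1 \cdot 58 = 34 + 0 \cdot 58 = 34 + 0 = 34$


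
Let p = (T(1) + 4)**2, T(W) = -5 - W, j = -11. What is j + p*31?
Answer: 113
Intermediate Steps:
p = 4 (p = ((-5 - 1*1) + 4)**2 = ((-5 - 1) + 4)**2 = (-6 + 4)**2 = (-2)**2 = 4)
j + p*31 = -11 + 4*31 = -11 + 124 = 113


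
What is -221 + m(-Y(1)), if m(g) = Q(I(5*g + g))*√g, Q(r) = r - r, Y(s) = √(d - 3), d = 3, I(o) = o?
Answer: -221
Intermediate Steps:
Y(s) = 0 (Y(s) = √(3 - 3) = √0 = 0)
Q(r) = 0
m(g) = 0 (m(g) = 0*√g = 0)
-221 + m(-Y(1)) = -221 + 0 = -221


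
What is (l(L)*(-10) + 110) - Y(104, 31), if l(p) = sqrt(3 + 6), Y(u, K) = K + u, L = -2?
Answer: -55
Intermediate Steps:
l(p) = 3 (l(p) = sqrt(9) = 3)
(l(L)*(-10) + 110) - Y(104, 31) = (3*(-10) + 110) - (31 + 104) = (-30 + 110) - 1*135 = 80 - 135 = -55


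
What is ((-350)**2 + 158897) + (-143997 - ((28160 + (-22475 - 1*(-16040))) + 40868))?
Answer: 74807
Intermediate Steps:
((-350)**2 + 158897) + (-143997 - ((28160 + (-22475 - 1*(-16040))) + 40868)) = (122500 + 158897) + (-143997 - ((28160 + (-22475 + 16040)) + 40868)) = 281397 + (-143997 - ((28160 - 6435) + 40868)) = 281397 + (-143997 - (21725 + 40868)) = 281397 + (-143997 - 1*62593) = 281397 + (-143997 - 62593) = 281397 - 206590 = 74807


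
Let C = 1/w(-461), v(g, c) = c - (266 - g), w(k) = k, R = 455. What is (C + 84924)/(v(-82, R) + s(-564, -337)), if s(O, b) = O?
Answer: -39149963/210677 ≈ -185.83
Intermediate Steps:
v(g, c) = -266 + c + g (v(g, c) = c + (-266 + g) = -266 + c + g)
C = -1/461 (C = 1/(-461) = -1/461 ≈ -0.0021692)
(C + 84924)/(v(-82, R) + s(-564, -337)) = (-1/461 + 84924)/((-266 + 455 - 82) - 564) = 39149963/(461*(107 - 564)) = (39149963/461)/(-457) = (39149963/461)*(-1/457) = -39149963/210677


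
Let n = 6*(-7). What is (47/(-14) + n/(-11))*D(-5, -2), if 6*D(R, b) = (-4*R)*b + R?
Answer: -1065/308 ≈ -3.4578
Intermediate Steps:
n = -42
D(R, b) = R/6 - 2*R*b/3 (D(R, b) = ((-4*R)*b + R)/6 = (-4*R*b + R)/6 = (R - 4*R*b)/6 = R/6 - 2*R*b/3)
(47/(-14) + n/(-11))*D(-5, -2) = (47/(-14) - 42/(-11))*((⅙)*(-5)*(1 - 4*(-2))) = (47*(-1/14) - 42*(-1/11))*((⅙)*(-5)*(1 + 8)) = (-47/14 + 42/11)*((⅙)*(-5)*9) = (71/154)*(-15/2) = -1065/308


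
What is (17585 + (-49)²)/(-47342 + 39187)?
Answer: -19986/8155 ≈ -2.4508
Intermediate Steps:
(17585 + (-49)²)/(-47342 + 39187) = (17585 + 2401)/(-8155) = 19986*(-1/8155) = -19986/8155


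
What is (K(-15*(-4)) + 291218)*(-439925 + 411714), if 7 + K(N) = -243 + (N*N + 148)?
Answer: -8314233076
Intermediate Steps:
K(N) = -102 + N² (K(N) = -7 + (-243 + (N*N + 148)) = -7 + (-243 + (N² + 148)) = -7 + (-243 + (148 + N²)) = -7 + (-95 + N²) = -102 + N²)
(K(-15*(-4)) + 291218)*(-439925 + 411714) = ((-102 + (-15*(-4))²) + 291218)*(-439925 + 411714) = ((-102 + 60²) + 291218)*(-28211) = ((-102 + 3600) + 291218)*(-28211) = (3498 + 291218)*(-28211) = 294716*(-28211) = -8314233076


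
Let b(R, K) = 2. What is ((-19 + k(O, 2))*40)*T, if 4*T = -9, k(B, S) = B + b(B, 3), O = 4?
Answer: 1170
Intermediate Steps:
k(B, S) = 2 + B (k(B, S) = B + 2 = 2 + B)
T = -9/4 (T = (¼)*(-9) = -9/4 ≈ -2.2500)
((-19 + k(O, 2))*40)*T = ((-19 + (2 + 4))*40)*(-9/4) = ((-19 + 6)*40)*(-9/4) = -13*40*(-9/4) = -520*(-9/4) = 1170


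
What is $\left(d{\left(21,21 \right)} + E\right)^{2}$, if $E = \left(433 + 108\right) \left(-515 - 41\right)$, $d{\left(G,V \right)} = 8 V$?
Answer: $90377194384$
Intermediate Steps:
$E = -300796$ ($E = 541 \left(-556\right) = -300796$)
$\left(d{\left(21,21 \right)} + E\right)^{2} = \left(8 \cdot 21 - 300796\right)^{2} = \left(168 - 300796\right)^{2} = \left(-300628\right)^{2} = 90377194384$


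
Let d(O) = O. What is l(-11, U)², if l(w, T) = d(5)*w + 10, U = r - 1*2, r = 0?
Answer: 2025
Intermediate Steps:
U = -2 (U = 0 - 1*2 = 0 - 2 = -2)
l(w, T) = 10 + 5*w (l(w, T) = 5*w + 10 = 10 + 5*w)
l(-11, U)² = (10 + 5*(-11))² = (10 - 55)² = (-45)² = 2025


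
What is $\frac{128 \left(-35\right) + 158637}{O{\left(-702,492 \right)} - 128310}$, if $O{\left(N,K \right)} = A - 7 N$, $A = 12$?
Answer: $- \frac{154157}{123384} \approx -1.2494$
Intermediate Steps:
$O{\left(N,K \right)} = 12 - 7 N$
$\frac{128 \left(-35\right) + 158637}{O{\left(-702,492 \right)} - 128310} = \frac{128 \left(-35\right) + 158637}{\left(12 - -4914\right) - 128310} = \frac{-4480 + 158637}{\left(12 + 4914\right) - 128310} = \frac{154157}{4926 - 128310} = \frac{154157}{-123384} = 154157 \left(- \frac{1}{123384}\right) = - \frac{154157}{123384}$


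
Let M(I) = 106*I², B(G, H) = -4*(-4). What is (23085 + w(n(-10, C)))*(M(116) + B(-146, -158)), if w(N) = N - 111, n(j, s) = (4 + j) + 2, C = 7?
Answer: 32763305440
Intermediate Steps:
B(G, H) = 16
n(j, s) = 6 + j
w(N) = -111 + N
(23085 + w(n(-10, C)))*(M(116) + B(-146, -158)) = (23085 + (-111 + (6 - 10)))*(106*116² + 16) = (23085 + (-111 - 4))*(106*13456 + 16) = (23085 - 115)*(1426336 + 16) = 22970*1426352 = 32763305440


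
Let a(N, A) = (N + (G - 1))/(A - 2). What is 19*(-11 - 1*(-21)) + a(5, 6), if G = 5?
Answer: 769/4 ≈ 192.25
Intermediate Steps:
a(N, A) = (4 + N)/(-2 + A) (a(N, A) = (N + (5 - 1))/(A - 2) = (N + 4)/(-2 + A) = (4 + N)/(-2 + A))
19*(-11 - 1*(-21)) + a(5, 6) = 19*(-11 - 1*(-21)) + (4 + 5)/(-2 + 6) = 19*(-11 + 21) + 9/4 = 19*10 + (1/4)*9 = 190 + 9/4 = 769/4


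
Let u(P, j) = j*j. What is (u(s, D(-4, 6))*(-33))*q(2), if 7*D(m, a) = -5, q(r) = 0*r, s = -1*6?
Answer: 0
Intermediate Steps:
s = -6
q(r) = 0
D(m, a) = -5/7 (D(m, a) = (1/7)*(-5) = -5/7)
u(P, j) = j**2
(u(s, D(-4, 6))*(-33))*q(2) = ((-5/7)**2*(-33))*0 = ((25/49)*(-33))*0 = -825/49*0 = 0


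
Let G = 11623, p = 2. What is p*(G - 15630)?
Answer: -8014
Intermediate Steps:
p*(G - 15630) = 2*(11623 - 15630) = 2*(-4007) = -8014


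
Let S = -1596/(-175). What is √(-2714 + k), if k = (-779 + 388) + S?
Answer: I*√77397/5 ≈ 55.641*I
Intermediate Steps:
S = 228/25 (S = -1596*(-1/175) = 228/25 ≈ 9.1200)
k = -9547/25 (k = (-779 + 388) + 228/25 = -391 + 228/25 = -9547/25 ≈ -381.88)
√(-2714 + k) = √(-2714 - 9547/25) = √(-77397/25) = I*√77397/5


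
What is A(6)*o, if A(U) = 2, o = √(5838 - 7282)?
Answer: 76*I ≈ 76.0*I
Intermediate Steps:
o = 38*I (o = √(-1444) = 38*I ≈ 38.0*I)
A(6)*o = 2*(38*I) = 76*I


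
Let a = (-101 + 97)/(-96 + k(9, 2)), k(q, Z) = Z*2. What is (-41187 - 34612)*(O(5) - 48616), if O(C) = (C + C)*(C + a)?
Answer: 84668089392/23 ≈ 3.6812e+9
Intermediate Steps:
k(q, Z) = 2*Z
a = 1/23 (a = (-101 + 97)/(-96 + 2*2) = -4/(-96 + 4) = -4/(-92) = -4*(-1/92) = 1/23 ≈ 0.043478)
O(C) = 2*C*(1/23 + C) (O(C) = (C + C)*(C + 1/23) = (2*C)*(1/23 + C) = 2*C*(1/23 + C))
(-41187 - 34612)*(O(5) - 48616) = (-41187 - 34612)*((2/23)*5*(1 + 23*5) - 48616) = -75799*((2/23)*5*(1 + 115) - 48616) = -75799*((2/23)*5*116 - 48616) = -75799*(1160/23 - 48616) = -75799*(-1117008/23) = 84668089392/23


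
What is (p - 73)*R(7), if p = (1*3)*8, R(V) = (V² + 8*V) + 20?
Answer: -6125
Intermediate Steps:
R(V) = 20 + V² + 8*V
p = 24 (p = 3*8 = 24)
(p - 73)*R(7) = (24 - 73)*(20 + 7² + 8*7) = -49*(20 + 49 + 56) = -49*125 = -6125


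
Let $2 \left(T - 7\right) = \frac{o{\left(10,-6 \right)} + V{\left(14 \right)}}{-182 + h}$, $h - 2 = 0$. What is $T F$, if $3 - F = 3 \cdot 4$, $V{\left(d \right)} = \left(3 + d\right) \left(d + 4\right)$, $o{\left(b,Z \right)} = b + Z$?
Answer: $- \frac{221}{4} \approx -55.25$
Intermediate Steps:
$h = 2$ ($h = 2 + 0 = 2$)
$o{\left(b,Z \right)} = Z + b$
$V{\left(d \right)} = \left(3 + d\right) \left(4 + d\right)$
$F = -9$ ($F = 3 - 3 \cdot 4 = 3 - 12 = -9$)
$T = \frac{221}{36}$ ($T = 7 + \frac{\left(\left(-6 + 10\right) + \left(12 + 14^{2} + 7 \cdot 14\right)\right) \frac{1}{-182 + 2}}{2} = 7 + \frac{\left(4 + \left(12 + 196 + 98\right)\right) \frac{1}{-180}}{2} = 7 + \frac{\left(4 + 306\right) \left(- \frac{1}{180}\right)}{2} = 7 + \frac{310 \left(- \frac{1}{180}\right)}{2} = 7 + \frac{1}{2} \left(- \frac{31}{18}\right) = 7 - \frac{31}{36} = \frac{221}{36} \approx 6.1389$)
$T F = \frac{221}{36} \left(-9\right) = - \frac{221}{4}$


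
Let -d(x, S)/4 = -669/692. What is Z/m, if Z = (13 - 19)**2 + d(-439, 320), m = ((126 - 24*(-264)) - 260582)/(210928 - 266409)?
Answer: 382652457/43962760 ≈ 8.7040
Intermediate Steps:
d(x, S) = 669/173 (d(x, S) = -(-2676)/692 = -4*(-669/692) = 669/173)
m = 254120/55481 (m = ((126 + 6336) - 260582)/(-55481) = (6462 - 260582)*(-1/55481) = -254120*(-1/55481) = 254120/55481 ≈ 4.5803)
Z = 6897/173 (Z = (13 - 19)**2 + 669/173 = (-6)**2 + 669/173 = 36 + 669/173 = 6897/173 ≈ 39.867)
Z/m = 6897/(173*(254120/55481)) = (6897/173)*(55481/254120) = 382652457/43962760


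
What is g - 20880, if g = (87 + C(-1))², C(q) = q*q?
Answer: -13136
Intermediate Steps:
C(q) = q²
g = 7744 (g = (87 + (-1)²)² = (87 + 1)² = 88² = 7744)
g - 20880 = 7744 - 20880 = -13136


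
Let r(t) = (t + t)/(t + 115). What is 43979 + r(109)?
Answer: 4925757/112 ≈ 43980.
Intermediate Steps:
r(t) = 2*t/(115 + t) (r(t) = (2*t)/(115 + t) = 2*t/(115 + t))
43979 + r(109) = 43979 + 2*109/(115 + 109) = 43979 + 2*109/224 = 43979 + 2*109*(1/224) = 43979 + 109/112 = 4925757/112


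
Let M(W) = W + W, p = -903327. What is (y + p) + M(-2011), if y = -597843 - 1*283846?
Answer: -1789038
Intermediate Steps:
y = -881689 (y = -597843 - 283846 = -881689)
M(W) = 2*W
(y + p) + M(-2011) = (-881689 - 903327) + 2*(-2011) = -1785016 - 4022 = -1789038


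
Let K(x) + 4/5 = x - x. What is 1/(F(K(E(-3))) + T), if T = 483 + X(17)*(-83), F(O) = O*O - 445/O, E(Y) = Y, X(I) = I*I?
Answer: -100/2294711 ≈ -4.3578e-5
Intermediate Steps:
X(I) = I²
K(x) = -⅘ (K(x) = -⅘ + (x - x) = -⅘ + 0 = -⅘)
F(O) = O² - 445/O
T = -23504 (T = 483 + 17²*(-83) = 483 + 289*(-83) = 483 - 23987 = -23504)
1/(F(K(E(-3))) + T) = 1/((-445 + (-⅘)³)/(-⅘) - 23504) = 1/(-5*(-445 - 64/125)/4 - 23504) = 1/(-5/4*(-55689/125) - 23504) = 1/(55689/100 - 23504) = 1/(-2294711/100) = -100/2294711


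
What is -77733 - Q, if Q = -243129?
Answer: 165396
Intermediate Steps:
-77733 - Q = -77733 - 1*(-243129) = -77733 + 243129 = 165396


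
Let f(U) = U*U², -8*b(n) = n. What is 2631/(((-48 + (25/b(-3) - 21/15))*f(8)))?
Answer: 39465/132608 ≈ 0.29761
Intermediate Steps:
b(n) = -n/8
f(U) = U³
2631/(((-48 + (25/b(-3) - 21/15))*f(8))) = 2631/(((-48 + (25/((-⅛*(-3))) - 21/15))*8³)) = 2631/(((-48 + (25/(3/8) - 21*1/15))*512)) = 2631/(((-48 + (25*(8/3) - 7/5))*512)) = 2631/(((-48 + (200/3 - 7/5))*512)) = 2631/(((-48 + 979/15)*512)) = 2631/(((259/15)*512)) = 2631/(132608/15) = 2631*(15/132608) = 39465/132608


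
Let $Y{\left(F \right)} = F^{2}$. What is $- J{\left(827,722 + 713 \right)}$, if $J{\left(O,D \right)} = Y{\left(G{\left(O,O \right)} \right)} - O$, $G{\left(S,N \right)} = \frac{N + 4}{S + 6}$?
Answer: $\frac{573155642}{693889} \approx 826.0$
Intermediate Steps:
$G{\left(S,N \right)} = \frac{4 + N}{6 + S}$
$J{\left(O,D \right)} = - O + \frac{\left(4 + O\right)^{2}}{\left(6 + O\right)^{2}}$ ($J{\left(O,D \right)} = \left(\frac{4 + O}{6 + O}\right)^{2} - O = \frac{\left(4 + O\right)^{2}}{\left(6 + O\right)^{2}} - O = - O + \frac{\left(4 + O\right)^{2}}{\left(6 + O\right)^{2}}$)
$- J{\left(827,722 + 713 \right)} = - (\left(-1\right) 827 + \frac{\left(4 + 827\right)^{2}}{\left(6 + 827\right)^{2}}) = - (-827 + \frac{831^{2}}{693889}) = - (-827 + 690561 \cdot \frac{1}{693889}) = - (-827 + \frac{690561}{693889}) = \left(-1\right) \left(- \frac{573155642}{693889}\right) = \frac{573155642}{693889}$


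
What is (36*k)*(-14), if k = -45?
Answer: 22680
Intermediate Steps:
(36*k)*(-14) = (36*(-45))*(-14) = -1620*(-14) = 22680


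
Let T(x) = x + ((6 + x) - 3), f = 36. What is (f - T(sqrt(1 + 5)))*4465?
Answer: 147345 - 8930*sqrt(6) ≈ 1.2547e+5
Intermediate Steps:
T(x) = 3 + 2*x (T(x) = x + (3 + x) = 3 + 2*x)
(f - T(sqrt(1 + 5)))*4465 = (36 - (3 + 2*sqrt(1 + 5)))*4465 = (36 - (3 + 2*sqrt(6)))*4465 = (36 + (-3 - 2*sqrt(6)))*4465 = (33 - 2*sqrt(6))*4465 = 147345 - 8930*sqrt(6)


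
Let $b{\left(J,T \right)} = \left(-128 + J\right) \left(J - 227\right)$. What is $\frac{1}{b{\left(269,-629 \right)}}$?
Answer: $\frac{1}{5922} \approx 0.00016886$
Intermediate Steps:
$b{\left(J,T \right)} = \left(-227 + J\right) \left(-128 + J\right)$ ($b{\left(J,T \right)} = \left(-128 + J\right) \left(-227 + J\right) = \left(-227 + J\right) \left(-128 + J\right)$)
$\frac{1}{b{\left(269,-629 \right)}} = \frac{1}{29056 + 269^{2} - 95495} = \frac{1}{29056 + 72361 - 95495} = \frac{1}{5922}$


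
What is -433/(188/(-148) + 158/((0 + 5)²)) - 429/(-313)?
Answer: -123360466/1462023 ≈ -84.377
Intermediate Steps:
-433/(188/(-148) + 158/((0 + 5)²)) - 429/(-313) = -433/(188*(-1/148) + 158/(5²)) - 429*(-1/313) = -433/(-47/37 + 158/25) + 429/313 = -433/4671/925 + 429/313 = -433*925/4671 + 429/313 = -400525/4671 + 429/313 = -123360466/1462023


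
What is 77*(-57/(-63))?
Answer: 209/3 ≈ 69.667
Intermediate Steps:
77*(-57/(-63)) = 77*(-57*(-1/63)) = 77*(19/21) = 209/3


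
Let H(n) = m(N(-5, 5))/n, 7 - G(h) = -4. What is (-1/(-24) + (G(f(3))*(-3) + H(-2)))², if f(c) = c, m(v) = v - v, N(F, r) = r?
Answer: 625681/576 ≈ 1086.3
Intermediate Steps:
m(v) = 0
G(h) = 11 (G(h) = 7 - 1*(-4) = 7 + 4 = 11)
H(n) = 0 (H(n) = 0/n = 0)
(-1/(-24) + (G(f(3))*(-3) + H(-2)))² = (-1/(-24) + (11*(-3) + 0))² = (-1*(-1/24) + (-33 + 0))² = (1/24 - 33)² = (-791/24)² = 625681/576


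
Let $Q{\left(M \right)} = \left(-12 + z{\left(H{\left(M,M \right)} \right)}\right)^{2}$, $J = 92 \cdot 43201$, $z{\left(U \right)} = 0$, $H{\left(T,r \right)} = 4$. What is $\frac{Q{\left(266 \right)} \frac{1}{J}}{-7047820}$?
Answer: $- \frac{9}{1750719012965} \approx -5.1407 \cdot 10^{-12}$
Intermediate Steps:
$J = 3974492$
$Q{\left(M \right)} = 144$ ($Q{\left(M \right)} = \left(-12 + 0\right)^{2} = \left(-12\right)^{2} = 144$)
$\frac{Q{\left(266 \right)} \frac{1}{J}}{-7047820} = \frac{144 \cdot \frac{1}{3974492}}{-7047820} = 144 \cdot \frac{1}{3974492} \left(- \frac{1}{7047820}\right) = \frac{36}{993623} \left(- \frac{1}{7047820}\right) = - \frac{9}{1750719012965}$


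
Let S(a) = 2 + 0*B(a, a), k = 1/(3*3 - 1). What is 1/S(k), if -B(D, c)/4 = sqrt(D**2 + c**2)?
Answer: 1/2 ≈ 0.50000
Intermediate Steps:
B(D, c) = -4*sqrt(D**2 + c**2)
k = 1/8 (k = 1/(9 - 1) = 1/8 ≈ 0.12500)
S(a) = 2 (S(a) = 2 + 0*(-4*sqrt(a**2 + a**2)) = 2 + 0*(-4*sqrt(2)*sqrt(a**2)) = 2 + 0 = 2)
1/S(k) = 1/2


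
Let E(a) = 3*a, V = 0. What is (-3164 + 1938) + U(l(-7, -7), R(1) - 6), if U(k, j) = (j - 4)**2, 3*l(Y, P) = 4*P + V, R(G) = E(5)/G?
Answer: -1201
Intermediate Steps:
R(G) = 15/G (R(G) = (3*5)/G = 15/G)
l(Y, P) = 4*P/3 (l(Y, P) = (4*P + 0)/3 = (4*P)/3 = 4*P/3)
U(k, j) = (-4 + j)**2
(-3164 + 1938) + U(l(-7, -7), R(1) - 6) = (-3164 + 1938) + (-4 + (15/1 - 6))**2 = -1226 + (-4 + (15*1 - 6))**2 = -1226 + (-4 + (15 - 6))**2 = -1226 + (-4 + 9)**2 = -1226 + 5**2 = -1226 + 25 = -1201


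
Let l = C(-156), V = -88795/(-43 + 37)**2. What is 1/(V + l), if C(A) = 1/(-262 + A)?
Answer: -7524/18558173 ≈ -0.00040543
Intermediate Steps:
V = -88795/36 (V = -88795/((-6)**2) = -88795/36 ≈ -2466.5)
l = -1/418 (l = 1/(-262 - 156) = 1/(-418) = -1/418 ≈ -0.0023923)
1/(V + l) = 1/(-88795/36 - 1/418) = 1/(-18558173/7524) = -7524/18558173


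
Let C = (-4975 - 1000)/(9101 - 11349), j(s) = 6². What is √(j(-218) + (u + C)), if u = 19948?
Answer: 3*√2805629326/1124 ≈ 141.37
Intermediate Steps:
j(s) = 36
C = 5975/2248 (C = -5975/(-2248) = -5975*(-1/2248) = 5975/2248 ≈ 2.6579)
√(j(-218) + (u + C)) = √(36 + (19948 + 5975/2248)) = √(36 + 44849079/2248) = √(44930007/2248) = 3*√2805629326/1124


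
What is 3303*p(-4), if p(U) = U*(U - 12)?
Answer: 211392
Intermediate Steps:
p(U) = U*(-12 + U)
3303*p(-4) = 3303*(-4*(-12 - 4)) = 3303*(-4*(-16)) = 3303*64 = 211392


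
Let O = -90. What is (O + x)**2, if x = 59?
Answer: 961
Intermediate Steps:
(O + x)**2 = (-90 + 59)**2 = (-31)**2 = 961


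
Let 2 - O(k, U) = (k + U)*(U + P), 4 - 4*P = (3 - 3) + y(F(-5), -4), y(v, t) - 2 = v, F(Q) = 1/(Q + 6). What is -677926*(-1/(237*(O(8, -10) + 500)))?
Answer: 1355852/228705 ≈ 5.9284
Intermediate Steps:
F(Q) = 1/(6 + Q)
y(v, t) = 2 + v
P = 1/4 (P = 1 - ((3 - 3) + (2 + 1/(6 - 5)))/4 = 1 - (0 + (2 + 1/1))/4 = 1 - (0 + (2 + 1))/4 = 1 - (0 + 3)/4 = 1 - 1/4*3 = 1 - 3/4 = 1/4 ≈ 0.25000)
O(k, U) = 2 - (1/4 + U)*(U + k) (O(k, U) = 2 - (k + U)*(U + 1/4) = 2 - (U + k)*(1/4 + U) = 2 - (1/4 + U)*(U + k))
-677926*(-1/(237*(O(8, -10) + 500))) = -677926*(-1/(237*((2 - 1*(-10)**2 - 1/4*(-10) - 1/4*8 - 1*(-10)*8) + 500))) = -677926*(-1/(237*((2 - 1*100 + 5/2 - 2 + 80) + 500))) = -677926*(-1/(237*((2 - 100 + 5/2 - 2 + 80) + 500))) = -677926*(-1/(237*(-35/2 + 500))) = -677926/((-237*965/2)) = -677926/(-228705/2) = -677926*(-2/228705) = 1355852/228705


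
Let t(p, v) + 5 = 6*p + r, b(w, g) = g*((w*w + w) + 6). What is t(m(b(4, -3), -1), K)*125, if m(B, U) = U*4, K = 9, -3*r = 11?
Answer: -12250/3 ≈ -4083.3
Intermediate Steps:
r = -11/3 (r = -1/3*11 = -11/3 ≈ -3.6667)
b(w, g) = g*(6 + w + w**2) (b(w, g) = g*((w**2 + w) + 6) = g*((w + w**2) + 6) = g*(6 + w + w**2))
m(B, U) = 4*U
t(p, v) = -26/3 + 6*p (t(p, v) = -5 + (6*p - 11/3) = -5 + (-11/3 + 6*p) = -26/3 + 6*p)
t(m(b(4, -3), -1), K)*125 = (-26/3 + 6*(4*(-1)))*125 = (-26/3 + 6*(-4))*125 = (-26/3 - 24)*125 = -98/3*125 = -12250/3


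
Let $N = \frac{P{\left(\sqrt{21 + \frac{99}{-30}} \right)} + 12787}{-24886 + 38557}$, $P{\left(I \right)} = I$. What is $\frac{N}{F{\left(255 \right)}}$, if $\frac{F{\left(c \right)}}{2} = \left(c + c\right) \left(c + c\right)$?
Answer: $\frac{12787}{7111654200} + \frac{\sqrt{1770}}{71116542000} \approx 1.7986 \cdot 10^{-6}$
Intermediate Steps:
$F{\left(c \right)} = 8 c^{2}$ ($F{\left(c \right)} = 2 \left(c + c\right) \left(c + c\right) = 2 \cdot 2 c 2 c = 2 \cdot 4 c^{2} = 8 c^{2}$)
$N = \frac{12787}{13671} + \frac{\sqrt{1770}}{136710}$ ($N = \frac{\sqrt{21 + \frac{99}{-30}} + 12787}{-24886 + 38557} = \frac{\sqrt{21 + 99 \left(- \frac{1}{30}\right)} + 12787}{13671} = \left(\sqrt{21 - \frac{33}{10}} + 12787\right) \frac{1}{13671} = \left(\sqrt{\frac{177}{10}} + 12787\right) \frac{1}{13671} = \left(\frac{\sqrt{1770}}{10} + 12787\right) \frac{1}{13671} = \left(12787 + \frac{\sqrt{1770}}{10}\right) \frac{1}{13671} = \frac{12787}{13671} + \frac{\sqrt{1770}}{136710} \approx 0.93565$)
$\frac{N}{F{\left(255 \right)}} = \frac{\frac{12787}{13671} + \frac{\sqrt{1770}}{136710}}{8 \cdot 255^{2}} = \frac{\frac{12787}{13671} + \frac{\sqrt{1770}}{136710}}{8 \cdot 65025} = \frac{\frac{12787}{13671} + \frac{\sqrt{1770}}{136710}}{520200} = \left(\frac{12787}{13671} + \frac{\sqrt{1770}}{136710}\right) \frac{1}{520200} = \frac{12787}{7111654200} + \frac{\sqrt{1770}}{71116542000}$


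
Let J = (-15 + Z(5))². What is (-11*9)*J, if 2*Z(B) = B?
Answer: -61875/4 ≈ -15469.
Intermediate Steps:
Z(B) = B/2
J = 625/4 (J = (-15 + (½)*5)² = (-15 + 5/2)² = (-25/2)² = 625/4 ≈ 156.25)
(-11*9)*J = -11*9*(625/4) = -99*625/4 = -61875/4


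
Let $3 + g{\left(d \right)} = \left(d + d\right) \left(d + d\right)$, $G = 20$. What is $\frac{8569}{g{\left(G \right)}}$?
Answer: $\frac{8569}{1597} \approx 5.3657$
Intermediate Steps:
$g{\left(d \right)} = -3 + 4 d^{2}$ ($g{\left(d \right)} = -3 + \left(d + d\right) \left(d + d\right) = -3 + 2 d 2 d = -3 + 4 d^{2}$)
$\frac{8569}{g{\left(G \right)}} = \frac{8569}{-3 + 4 \cdot 20^{2}} = \frac{8569}{-3 + 4 \cdot 400} = \frac{8569}{-3 + 1600} = \frac{8569}{1597}$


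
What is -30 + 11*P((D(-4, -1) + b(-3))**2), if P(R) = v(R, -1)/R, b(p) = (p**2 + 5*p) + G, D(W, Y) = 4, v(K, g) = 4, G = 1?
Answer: 14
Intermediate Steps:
b(p) = 1 + p**2 + 5*p (b(p) = (p**2 + 5*p) + 1 = 1 + p**2 + 5*p)
P(R) = 4/R
-30 + 11*P((D(-4, -1) + b(-3))**2) = -30 + 11*(4/((4 + (1 + (-3)**2 + 5*(-3)))**2)) = -30 + 11*(4/((4 + (1 + 9 - 15))**2)) = -30 + 11*(4/((4 - 5)**2)) = -30 + 11*(4/((-1)**2)) = -30 + 11*(4/1) = -30 + 11*(4*1) = -30 + 11*4 = -30 + 44 = 14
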